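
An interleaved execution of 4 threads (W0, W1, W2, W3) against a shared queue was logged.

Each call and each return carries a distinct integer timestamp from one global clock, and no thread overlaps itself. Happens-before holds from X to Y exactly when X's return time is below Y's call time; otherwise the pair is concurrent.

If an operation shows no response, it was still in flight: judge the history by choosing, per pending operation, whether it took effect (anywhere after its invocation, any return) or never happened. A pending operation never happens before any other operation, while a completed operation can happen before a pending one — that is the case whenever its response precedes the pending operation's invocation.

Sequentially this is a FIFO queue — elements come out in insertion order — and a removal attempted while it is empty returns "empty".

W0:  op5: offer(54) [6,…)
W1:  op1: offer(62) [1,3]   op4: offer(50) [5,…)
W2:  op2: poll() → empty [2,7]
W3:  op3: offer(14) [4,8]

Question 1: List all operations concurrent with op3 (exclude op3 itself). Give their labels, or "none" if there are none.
op3 spans [4,8]; an op avoiding the whole window 4..8 is ordered, any other is concurrent
op1 [1,3]: before
op2 [2,7]: concurrent
op4 [5,…): concurrent
op5 [6,…): concurrent

op2, op4, op5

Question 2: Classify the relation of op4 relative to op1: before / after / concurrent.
op4 spans [5,…), op1 spans [1,3]
resp(op1)=3 < inv(op4)=5

after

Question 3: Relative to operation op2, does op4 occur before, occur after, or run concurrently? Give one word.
op4 spans [5,…), op2 spans [2,7]
the intervals overlap in both directions

concurrent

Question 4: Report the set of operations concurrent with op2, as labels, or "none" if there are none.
overlap test against op2 [2,7]: concurrent iff the interval meets 2..7
op1 [1,3]: concurrent
op3 [4,8]: concurrent
op4 [5,…): concurrent
op5 [6,…): concurrent

op1, op3, op4, op5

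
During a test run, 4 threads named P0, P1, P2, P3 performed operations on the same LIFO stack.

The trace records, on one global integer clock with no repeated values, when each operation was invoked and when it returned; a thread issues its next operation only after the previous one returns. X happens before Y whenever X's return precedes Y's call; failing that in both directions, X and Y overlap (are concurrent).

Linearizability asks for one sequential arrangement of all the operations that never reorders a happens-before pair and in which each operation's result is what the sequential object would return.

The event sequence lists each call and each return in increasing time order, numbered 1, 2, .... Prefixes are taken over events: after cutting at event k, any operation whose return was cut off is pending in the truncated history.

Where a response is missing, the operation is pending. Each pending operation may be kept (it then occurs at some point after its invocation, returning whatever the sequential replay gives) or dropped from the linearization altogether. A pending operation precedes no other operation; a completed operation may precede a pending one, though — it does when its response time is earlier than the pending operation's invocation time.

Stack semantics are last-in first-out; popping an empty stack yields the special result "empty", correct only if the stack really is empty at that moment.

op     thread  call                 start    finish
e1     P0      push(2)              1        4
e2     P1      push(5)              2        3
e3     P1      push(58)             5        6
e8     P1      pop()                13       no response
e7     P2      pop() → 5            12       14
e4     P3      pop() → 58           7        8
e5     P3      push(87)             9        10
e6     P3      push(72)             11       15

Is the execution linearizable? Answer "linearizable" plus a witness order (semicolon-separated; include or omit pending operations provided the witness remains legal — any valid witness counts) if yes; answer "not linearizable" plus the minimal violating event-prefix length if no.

after step 1 (e1 push(2)): stack <2>
after step 2 (e2 push(5)): stack <2,5>
after step 3 (e3 push(58)): stack <2,5,58>
after step 4 (e4 pop() → 58): stack <2,5>
after step 5 (e5 push(87)): stack <2,5,87>
after step 6 (e8 pop() (pending, included)): stack <2,5>
after step 7 (e7 pop() → 5): stack <2>
after step 8 (e6 push(72)): stack <2,72>

linearizable — witness: e1; e2; e3; e4; e5; e8; e7; e6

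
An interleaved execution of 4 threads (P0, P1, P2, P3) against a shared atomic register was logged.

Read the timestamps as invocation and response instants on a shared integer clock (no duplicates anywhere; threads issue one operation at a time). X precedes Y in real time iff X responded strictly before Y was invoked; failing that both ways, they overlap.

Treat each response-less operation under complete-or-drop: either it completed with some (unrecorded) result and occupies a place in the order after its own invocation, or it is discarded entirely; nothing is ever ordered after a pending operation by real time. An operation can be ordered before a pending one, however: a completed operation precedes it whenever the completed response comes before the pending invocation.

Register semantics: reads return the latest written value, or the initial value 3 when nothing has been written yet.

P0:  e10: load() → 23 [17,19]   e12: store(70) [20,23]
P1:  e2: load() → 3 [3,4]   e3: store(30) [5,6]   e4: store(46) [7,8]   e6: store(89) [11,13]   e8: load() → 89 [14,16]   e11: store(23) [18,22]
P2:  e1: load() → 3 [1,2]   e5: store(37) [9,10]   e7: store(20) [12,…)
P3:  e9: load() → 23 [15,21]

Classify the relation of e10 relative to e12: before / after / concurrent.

before

e10 spans [17,19], e12 spans [20,23]
resp(e10)=19 < inv(e12)=20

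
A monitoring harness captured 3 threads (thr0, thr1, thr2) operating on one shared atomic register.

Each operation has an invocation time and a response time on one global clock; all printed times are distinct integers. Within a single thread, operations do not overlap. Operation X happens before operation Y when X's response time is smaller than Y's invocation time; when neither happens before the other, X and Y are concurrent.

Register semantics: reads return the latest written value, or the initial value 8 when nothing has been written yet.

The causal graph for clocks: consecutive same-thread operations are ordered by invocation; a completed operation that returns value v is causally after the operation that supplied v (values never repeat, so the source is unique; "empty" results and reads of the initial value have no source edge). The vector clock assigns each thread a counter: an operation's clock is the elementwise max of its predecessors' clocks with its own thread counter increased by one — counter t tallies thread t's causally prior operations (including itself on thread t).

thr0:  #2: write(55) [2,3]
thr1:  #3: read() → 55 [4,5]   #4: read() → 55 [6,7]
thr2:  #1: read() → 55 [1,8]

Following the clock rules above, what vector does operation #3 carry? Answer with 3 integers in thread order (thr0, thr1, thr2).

(1, 1, 0)

#2 (invocation 2): nothing precedes it; thr0's component alone gives (1, 0, 0)
from VC(#2)=(1, 0, 0), #1 (invoked 1) maxes components and bumps thr2 → (1, 0, 1)
from VC(#2)=(1, 0, 0), #3 (invoked 4) maxes components and bumps thr1 → (1, 1, 0)
from VC(#2)=(1, 0, 0), VC(#3)=(1, 1, 0), #4 (invoked 6) maxes components and bumps thr1 → (1, 2, 0)
target: VC(#3) = (1, 1, 0)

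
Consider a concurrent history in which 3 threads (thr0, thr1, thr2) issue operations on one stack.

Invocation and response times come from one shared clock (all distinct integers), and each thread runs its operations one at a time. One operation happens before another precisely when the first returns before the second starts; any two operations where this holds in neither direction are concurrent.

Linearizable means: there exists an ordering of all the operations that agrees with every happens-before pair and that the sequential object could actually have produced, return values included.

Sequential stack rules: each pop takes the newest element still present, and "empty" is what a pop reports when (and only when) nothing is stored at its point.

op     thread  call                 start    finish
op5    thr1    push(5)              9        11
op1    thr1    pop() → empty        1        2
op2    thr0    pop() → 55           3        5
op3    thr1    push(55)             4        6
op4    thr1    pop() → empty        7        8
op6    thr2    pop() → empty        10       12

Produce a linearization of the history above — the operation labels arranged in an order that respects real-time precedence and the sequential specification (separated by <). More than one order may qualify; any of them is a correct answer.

after step 1 (op1 pop() → empty): stack <>
after step 2 (op3 push(55)): stack <55>
after step 3 (op2 pop() → 55): stack <>
after step 4 (op4 pop() → empty): stack <>
after step 5 (op6 pop() → empty): stack <>
after step 6 (op5 push(5)): stack <5>

op1 < op3 < op2 < op4 < op6 < op5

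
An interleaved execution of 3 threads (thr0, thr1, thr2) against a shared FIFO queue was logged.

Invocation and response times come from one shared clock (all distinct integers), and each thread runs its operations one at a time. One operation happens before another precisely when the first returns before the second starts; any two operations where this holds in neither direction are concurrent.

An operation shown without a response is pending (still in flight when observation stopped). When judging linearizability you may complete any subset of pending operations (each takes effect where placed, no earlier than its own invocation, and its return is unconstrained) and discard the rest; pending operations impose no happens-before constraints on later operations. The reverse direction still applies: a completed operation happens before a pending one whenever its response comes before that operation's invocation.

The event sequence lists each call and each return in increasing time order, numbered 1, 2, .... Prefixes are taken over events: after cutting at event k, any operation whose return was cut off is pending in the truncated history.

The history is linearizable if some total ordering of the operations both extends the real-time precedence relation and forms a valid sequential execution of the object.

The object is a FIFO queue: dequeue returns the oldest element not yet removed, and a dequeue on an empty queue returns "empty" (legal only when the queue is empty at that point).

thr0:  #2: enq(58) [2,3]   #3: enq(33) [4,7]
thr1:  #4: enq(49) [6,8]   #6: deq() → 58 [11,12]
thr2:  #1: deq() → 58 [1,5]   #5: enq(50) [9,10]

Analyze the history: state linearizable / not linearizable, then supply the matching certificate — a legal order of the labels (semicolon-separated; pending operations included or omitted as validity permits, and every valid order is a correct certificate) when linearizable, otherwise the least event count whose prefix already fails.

not linearizable — minimal violating prefix: 12 events

already the first 12 events (up to #6's response at time 12) admit no linearization; the first 11 still do
real-time-consistent orders of the 6 completed operations: 5 — all fail the FIFO queue replay
one such order, #1, #2, #3, #4, #5, #6, breaks at step 1 where #1 deq() → 58 is illegal
one such order, #1, #2, #4, #3, #5, #6, breaks at step 1 where #1 deq() → 58 is illegal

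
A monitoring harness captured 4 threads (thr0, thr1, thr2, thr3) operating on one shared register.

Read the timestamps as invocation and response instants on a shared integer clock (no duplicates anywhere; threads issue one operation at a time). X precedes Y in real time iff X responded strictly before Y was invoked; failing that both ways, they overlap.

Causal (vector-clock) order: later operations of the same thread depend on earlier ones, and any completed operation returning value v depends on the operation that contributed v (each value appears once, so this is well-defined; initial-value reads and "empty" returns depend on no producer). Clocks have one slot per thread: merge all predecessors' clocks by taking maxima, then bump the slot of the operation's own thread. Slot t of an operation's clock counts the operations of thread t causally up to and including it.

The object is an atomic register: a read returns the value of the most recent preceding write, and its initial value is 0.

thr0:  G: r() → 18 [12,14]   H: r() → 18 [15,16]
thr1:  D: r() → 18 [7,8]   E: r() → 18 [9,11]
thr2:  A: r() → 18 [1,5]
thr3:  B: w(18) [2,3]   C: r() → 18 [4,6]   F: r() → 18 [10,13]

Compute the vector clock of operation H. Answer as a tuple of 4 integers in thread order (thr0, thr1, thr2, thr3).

VC(B, invoked at 2): no causal predecessors; +1 on thr3 → (0, 0, 0, 1)
C (invocation 4): componentwise max over VC(B)=(0, 0, 0, 1), +1 at thr3, giving (0, 0, 0, 2)
A (invocation 1): componentwise max over VC(B)=(0, 0, 0, 1), +1 at thr2, giving (0, 0, 1, 1)
D (invocation 7): componentwise max over VC(B)=(0, 0, 0, 1), +1 at thr1, giving (0, 1, 0, 1)
G (invocation 12): componentwise max over VC(B)=(0, 0, 0, 1), +1 at thr0, giving (1, 0, 0, 1)
F (invocation 10): componentwise max over VC(B)=(0, 0, 0, 1), VC(C)=(0, 0, 0, 2), +1 at thr3, giving (0, 0, 0, 3)
E (invocation 9): componentwise max over VC(B)=(0, 0, 0, 1), VC(D)=(0, 1, 0, 1), +1 at thr1, giving (0, 2, 0, 1)
H (invocation 15): componentwise max over VC(B)=(0, 0, 0, 1), VC(G)=(1, 0, 0, 1), +1 at thr0, giving (2, 0, 0, 1)
target: VC(H) = (2, 0, 0, 1)

(2, 0, 0, 1)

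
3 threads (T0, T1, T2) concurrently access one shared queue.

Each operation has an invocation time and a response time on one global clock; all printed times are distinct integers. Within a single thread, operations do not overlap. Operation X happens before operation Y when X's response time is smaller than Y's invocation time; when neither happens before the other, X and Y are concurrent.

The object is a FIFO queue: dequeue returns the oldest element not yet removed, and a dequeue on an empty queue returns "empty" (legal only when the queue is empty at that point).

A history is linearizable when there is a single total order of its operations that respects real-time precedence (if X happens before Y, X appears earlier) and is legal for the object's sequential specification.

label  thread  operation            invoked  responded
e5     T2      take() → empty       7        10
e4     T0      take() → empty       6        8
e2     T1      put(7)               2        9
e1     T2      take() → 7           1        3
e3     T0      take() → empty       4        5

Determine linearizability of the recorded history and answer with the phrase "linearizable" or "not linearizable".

linearizable

one valid linearization: e2, e1, e3, e4, e5
after step 1 (e2 put(7)): queue <7>
after step 2 (e1 take() → 7): queue <>
after step 3 (e3 take() → empty): queue <>
after step 4 (e4 take() → empty): queue <>
after step 5 (e5 take() → empty): queue <>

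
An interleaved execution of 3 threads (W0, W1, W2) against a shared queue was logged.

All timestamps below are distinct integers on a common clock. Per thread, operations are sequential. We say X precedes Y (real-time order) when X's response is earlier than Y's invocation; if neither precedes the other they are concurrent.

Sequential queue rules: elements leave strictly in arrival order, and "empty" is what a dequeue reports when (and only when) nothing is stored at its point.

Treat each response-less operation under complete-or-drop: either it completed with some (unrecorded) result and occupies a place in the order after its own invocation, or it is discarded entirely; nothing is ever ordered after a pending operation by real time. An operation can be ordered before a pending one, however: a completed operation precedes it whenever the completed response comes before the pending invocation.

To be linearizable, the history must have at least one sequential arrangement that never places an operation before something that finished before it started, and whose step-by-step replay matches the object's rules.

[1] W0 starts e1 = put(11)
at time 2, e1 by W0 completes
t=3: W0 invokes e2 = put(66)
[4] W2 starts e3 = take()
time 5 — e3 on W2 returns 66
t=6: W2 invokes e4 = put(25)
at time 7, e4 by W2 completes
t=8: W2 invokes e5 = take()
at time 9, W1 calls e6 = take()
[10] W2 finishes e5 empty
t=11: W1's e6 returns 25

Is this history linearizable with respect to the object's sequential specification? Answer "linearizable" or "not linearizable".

events 1..4 are fine; event 5 — the response of e3 at time 5 — makes the prefix non-linearizable
exhaustive check: the 2 completed queue ops admit one real-time order; illegal
completion choices over the 1 pending operation (e2) were checked; none helps
e.g. e1, e3 (pending dropped): illegal at step 2, since e3 take() → 66 cannot apply there

not linearizable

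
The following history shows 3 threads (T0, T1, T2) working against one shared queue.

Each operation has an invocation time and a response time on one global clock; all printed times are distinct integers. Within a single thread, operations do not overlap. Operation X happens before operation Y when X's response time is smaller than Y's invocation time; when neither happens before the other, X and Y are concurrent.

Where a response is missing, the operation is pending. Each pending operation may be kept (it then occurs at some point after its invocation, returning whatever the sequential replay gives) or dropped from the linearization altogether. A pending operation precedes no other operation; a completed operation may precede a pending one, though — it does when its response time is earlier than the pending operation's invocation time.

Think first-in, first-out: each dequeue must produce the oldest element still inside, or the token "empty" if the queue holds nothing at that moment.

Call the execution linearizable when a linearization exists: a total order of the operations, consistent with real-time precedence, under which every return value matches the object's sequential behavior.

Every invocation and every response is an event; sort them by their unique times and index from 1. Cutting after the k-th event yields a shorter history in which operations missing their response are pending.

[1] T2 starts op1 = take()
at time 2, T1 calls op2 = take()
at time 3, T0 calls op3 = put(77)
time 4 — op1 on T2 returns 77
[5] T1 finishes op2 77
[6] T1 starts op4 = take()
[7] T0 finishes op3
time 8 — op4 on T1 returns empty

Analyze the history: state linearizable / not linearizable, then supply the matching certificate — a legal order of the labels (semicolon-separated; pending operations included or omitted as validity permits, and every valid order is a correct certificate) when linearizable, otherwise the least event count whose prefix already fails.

events 1..4 are fine; event 5 — the response of op2 at time 5 — makes the prefix non-linearizable
checked exhaustively: 2 real-time-consistent orders of 2 completed operations, zero legal queue replays
including or dropping the 1 pending operation (op3) in any combination fails
sample order op1, op2 (pending dropped) stalls at step 1 — op1 take() → 77 has no legal effect
sample order op2, op1 (pending dropped) stalls at step 1 — op2 take() → 77 has no legal effect

not linearizable — minimal violating prefix: 5 events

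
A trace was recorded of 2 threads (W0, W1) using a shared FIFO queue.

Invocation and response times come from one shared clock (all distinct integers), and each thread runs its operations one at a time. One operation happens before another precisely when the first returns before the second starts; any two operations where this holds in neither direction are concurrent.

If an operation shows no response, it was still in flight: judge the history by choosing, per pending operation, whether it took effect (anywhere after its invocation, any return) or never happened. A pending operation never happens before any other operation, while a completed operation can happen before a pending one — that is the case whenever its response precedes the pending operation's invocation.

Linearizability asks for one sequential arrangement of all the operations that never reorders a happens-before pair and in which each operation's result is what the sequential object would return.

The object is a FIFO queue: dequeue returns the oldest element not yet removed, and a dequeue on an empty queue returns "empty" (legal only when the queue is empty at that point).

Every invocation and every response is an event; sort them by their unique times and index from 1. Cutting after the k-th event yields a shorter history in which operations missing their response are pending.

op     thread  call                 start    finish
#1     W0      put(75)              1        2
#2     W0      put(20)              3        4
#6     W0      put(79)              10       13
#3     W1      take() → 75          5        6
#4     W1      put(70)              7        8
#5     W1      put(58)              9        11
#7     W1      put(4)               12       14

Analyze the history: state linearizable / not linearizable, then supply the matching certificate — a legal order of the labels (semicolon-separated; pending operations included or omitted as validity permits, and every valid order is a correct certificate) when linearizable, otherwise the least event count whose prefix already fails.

after step 1 (#1 put(75)): queue <75>
after step 2 (#2 put(20)): queue <75,20>
after step 3 (#3 take() → 75): queue <20>
after step 4 (#4 put(70)): queue <20,70>
after step 5 (#5 put(58)): queue <20,70,58>
after step 6 (#6 put(79)): queue <20,70,58,79>
after step 7 (#7 put(4)): queue <20,70,58,79,4>

linearizable — witness: #1; #2; #3; #4; #5; #6; #7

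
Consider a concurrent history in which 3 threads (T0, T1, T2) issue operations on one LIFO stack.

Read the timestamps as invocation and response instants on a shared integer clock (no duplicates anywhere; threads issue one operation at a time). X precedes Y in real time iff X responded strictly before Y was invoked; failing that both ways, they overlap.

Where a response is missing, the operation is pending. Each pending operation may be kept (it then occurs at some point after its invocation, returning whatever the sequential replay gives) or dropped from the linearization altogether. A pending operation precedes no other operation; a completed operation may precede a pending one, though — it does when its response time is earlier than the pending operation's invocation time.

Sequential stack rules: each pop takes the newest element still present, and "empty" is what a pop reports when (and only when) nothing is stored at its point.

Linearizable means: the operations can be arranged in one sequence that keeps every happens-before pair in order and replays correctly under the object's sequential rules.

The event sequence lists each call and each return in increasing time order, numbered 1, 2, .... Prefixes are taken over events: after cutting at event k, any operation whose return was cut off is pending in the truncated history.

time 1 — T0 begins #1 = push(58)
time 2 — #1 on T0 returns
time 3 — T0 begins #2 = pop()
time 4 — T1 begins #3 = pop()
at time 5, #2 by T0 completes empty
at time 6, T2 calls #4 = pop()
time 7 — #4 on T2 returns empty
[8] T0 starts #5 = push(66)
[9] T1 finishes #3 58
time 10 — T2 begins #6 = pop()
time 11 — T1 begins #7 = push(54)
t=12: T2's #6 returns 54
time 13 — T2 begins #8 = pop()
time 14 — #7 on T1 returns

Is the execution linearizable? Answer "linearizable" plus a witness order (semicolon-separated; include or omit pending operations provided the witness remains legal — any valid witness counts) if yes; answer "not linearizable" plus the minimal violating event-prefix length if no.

linearizable — witness: #1; #3; #2; #4; #5; #7; #6

step 1: #1 push(58) — stack <58>
step 2: #3 pop() → 58 — stack <>
step 3: #2 pop() → empty — stack <>
step 4: #4 pop() → empty — stack <>
step 5: #5 push(66) (pending, included) — stack <66>
step 6: #7 push(54) — stack <66,54>
step 7: #6 pop() → 54 — stack <66>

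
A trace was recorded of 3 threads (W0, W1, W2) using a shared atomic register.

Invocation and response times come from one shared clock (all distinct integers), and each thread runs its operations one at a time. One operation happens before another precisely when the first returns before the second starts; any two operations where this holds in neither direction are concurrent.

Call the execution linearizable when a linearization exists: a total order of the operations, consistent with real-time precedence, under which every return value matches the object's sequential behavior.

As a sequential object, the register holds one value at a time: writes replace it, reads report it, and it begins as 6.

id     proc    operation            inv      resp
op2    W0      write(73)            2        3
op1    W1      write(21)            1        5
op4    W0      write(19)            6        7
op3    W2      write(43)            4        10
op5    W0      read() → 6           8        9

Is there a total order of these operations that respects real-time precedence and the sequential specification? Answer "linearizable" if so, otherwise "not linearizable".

not linearizable

through event 8 a valid linearization exists; event 9 (op5 responding at time 9) ends that
4 completed operations, 2 real-time-consistent orders — every atomic register replay fails
completion choices over the 1 pending operation (op3) were checked; none helps
e.g. op1, op2, op4, op5 (pending dropped): illegal at step 4, since op5 read() → 6 cannot apply there
e.g. op2, op1, op4, op5 (pending dropped): illegal at step 4, since op5 read() → 6 cannot apply there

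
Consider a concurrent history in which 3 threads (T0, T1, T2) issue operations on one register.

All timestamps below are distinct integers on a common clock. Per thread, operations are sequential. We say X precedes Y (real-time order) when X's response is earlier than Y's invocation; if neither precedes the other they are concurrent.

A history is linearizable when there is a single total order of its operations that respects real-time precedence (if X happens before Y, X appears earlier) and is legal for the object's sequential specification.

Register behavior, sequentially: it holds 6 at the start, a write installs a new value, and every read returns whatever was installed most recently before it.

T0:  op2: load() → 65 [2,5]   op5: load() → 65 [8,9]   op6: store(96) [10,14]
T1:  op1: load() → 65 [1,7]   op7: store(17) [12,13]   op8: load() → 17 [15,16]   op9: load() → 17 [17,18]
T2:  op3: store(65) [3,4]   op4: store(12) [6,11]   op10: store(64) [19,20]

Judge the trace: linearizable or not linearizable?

one valid linearization: op3, op1, op2, op5, op4, op6, op7, op8, op9, op10
after step 1 (op3 store(65)): value 65
after step 2 (op1 load() → 65): value 65
after step 3 (op2 load() → 65): value 65
after step 4 (op5 load() → 65): value 65
after step 5 (op4 store(12)): value 12
after step 6 (op6 store(96)): value 96
after step 7 (op7 store(17)): value 17
after step 8 (op8 load() → 17): value 17
after step 9 (op9 load() → 17): value 17
after step 10 (op10 store(64)): value 64

linearizable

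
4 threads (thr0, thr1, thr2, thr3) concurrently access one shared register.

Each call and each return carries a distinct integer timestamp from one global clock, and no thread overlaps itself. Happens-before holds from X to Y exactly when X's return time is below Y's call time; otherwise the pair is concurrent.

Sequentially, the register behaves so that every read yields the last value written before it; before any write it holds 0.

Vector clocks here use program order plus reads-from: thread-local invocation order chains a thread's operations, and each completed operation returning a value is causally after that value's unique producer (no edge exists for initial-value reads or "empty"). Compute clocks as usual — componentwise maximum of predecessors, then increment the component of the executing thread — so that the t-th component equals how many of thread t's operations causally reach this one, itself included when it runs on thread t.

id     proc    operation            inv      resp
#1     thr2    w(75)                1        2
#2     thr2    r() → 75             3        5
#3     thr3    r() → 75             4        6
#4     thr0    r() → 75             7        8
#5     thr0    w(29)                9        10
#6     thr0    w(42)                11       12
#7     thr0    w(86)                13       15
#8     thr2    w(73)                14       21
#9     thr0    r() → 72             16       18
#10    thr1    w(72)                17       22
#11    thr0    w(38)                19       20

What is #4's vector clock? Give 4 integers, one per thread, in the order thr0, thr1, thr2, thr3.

(1, 0, 1, 0)

#1 (invocation 1): nothing precedes it; thr2's component alone gives (0, 0, 1, 0)
#10 (invocation 17): nothing precedes it; thr1's component alone gives (0, 1, 0, 0)
#3, invoked 4, takes VC(#1)=(0, 0, 1, 0) under max, adds 1 for thr3 → (0, 0, 1, 1)
#2, invoked 3, takes VC(#1)=(0, 0, 1, 0) under max, adds 1 for thr2 → (0, 0, 2, 0)
#4, invoked 7, takes VC(#1)=(0, 0, 1, 0) under max, adds 1 for thr0 → (1, 0, 1, 0)
#8, invoked 14, takes VC(#2)=(0, 0, 2, 0) under max, adds 1 for thr2 → (0, 0, 3, 0)
#5, invoked 9, takes VC(#4)=(1, 0, 1, 0) under max, adds 1 for thr0 → (2, 0, 1, 0)
#6, invoked 11, takes VC(#5)=(2, 0, 1, 0) under max, adds 1 for thr0 → (3, 0, 1, 0)
#7, invoked 13, takes VC(#6)=(3, 0, 1, 0) under max, adds 1 for thr0 → (4, 0, 1, 0)
#9, invoked 16, takes VC(#7)=(4, 0, 1, 0), VC(#10)=(0, 1, 0, 0) under max, adds 1 for thr0 → (5, 1, 1, 0)
#11, invoked 19, takes VC(#9)=(5, 1, 1, 0) under max, adds 1 for thr0 → (6, 1, 1, 0)
target: VC(#4) = (1, 0, 1, 0)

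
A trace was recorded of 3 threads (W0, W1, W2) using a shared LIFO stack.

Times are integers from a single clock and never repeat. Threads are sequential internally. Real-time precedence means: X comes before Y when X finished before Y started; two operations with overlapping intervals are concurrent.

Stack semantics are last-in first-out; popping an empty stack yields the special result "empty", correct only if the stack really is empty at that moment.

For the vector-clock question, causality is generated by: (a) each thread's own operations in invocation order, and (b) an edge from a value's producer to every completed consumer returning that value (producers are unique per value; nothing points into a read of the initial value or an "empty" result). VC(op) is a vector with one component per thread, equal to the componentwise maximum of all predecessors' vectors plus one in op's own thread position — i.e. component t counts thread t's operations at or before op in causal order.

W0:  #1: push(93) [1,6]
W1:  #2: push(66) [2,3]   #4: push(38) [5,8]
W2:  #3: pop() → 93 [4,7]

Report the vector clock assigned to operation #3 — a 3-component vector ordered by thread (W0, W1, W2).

#2 (invocation 2): nothing precedes it; W1's component alone gives (0, 1, 0)
#1 (invocation 1): nothing precedes it; W0's component alone gives (1, 0, 0)
from VC(#2)=(0, 1, 0), #4 (invoked 5) maxes components and bumps W1 → (0, 2, 0)
from VC(#1)=(1, 0, 0), #3 (invoked 4) maxes components and bumps W2 → (1, 0, 1)
target: VC(#3) = (1, 0, 1)

(1, 0, 1)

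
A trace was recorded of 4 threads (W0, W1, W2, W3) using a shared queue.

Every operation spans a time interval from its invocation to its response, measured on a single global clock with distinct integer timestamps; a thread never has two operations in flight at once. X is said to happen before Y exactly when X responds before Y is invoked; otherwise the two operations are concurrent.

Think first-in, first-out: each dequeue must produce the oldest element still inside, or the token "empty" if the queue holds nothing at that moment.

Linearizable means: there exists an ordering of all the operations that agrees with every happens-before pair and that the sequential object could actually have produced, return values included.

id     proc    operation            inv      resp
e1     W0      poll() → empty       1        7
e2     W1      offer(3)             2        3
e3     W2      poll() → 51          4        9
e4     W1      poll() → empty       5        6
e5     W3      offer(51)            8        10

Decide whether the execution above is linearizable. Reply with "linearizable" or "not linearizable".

not linearizable

events 1..8 are fine; event 9 — the response of e3 at time 9 — makes the prefix non-linearizable
8 orders of the 4 completed queue ops respect real time; none is legal
including or dropping the 1 pending operation (e5) in any combination fails
sample order e1, e2, e3, e4 (pending dropped) stalls at step 3 — e3 poll() → 51 has no legal effect
sample order e1, e2, e4, e3 (pending dropped) stalls at step 3 — e4 poll() → empty has no legal effect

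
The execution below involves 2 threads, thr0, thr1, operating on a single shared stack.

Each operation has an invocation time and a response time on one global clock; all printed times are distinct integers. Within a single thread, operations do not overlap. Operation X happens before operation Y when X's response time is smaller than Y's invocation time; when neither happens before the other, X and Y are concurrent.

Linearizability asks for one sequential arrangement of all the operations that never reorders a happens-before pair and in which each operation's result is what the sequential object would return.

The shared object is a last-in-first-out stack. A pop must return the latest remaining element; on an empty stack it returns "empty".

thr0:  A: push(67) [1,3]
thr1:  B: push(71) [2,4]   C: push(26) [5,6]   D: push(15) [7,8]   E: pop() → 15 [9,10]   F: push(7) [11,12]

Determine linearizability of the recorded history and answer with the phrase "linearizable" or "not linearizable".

witness order: A, B, C, D, E, F
1. A push(67), leaving stack <67>
2. B push(71), leaving stack <67,71>
3. C push(26), leaving stack <67,71,26>
4. D push(15), leaving stack <67,71,26,15>
5. E pop() → 15, leaving stack <67,71,26>
6. F push(7), leaving stack <67,71,26,7>

linearizable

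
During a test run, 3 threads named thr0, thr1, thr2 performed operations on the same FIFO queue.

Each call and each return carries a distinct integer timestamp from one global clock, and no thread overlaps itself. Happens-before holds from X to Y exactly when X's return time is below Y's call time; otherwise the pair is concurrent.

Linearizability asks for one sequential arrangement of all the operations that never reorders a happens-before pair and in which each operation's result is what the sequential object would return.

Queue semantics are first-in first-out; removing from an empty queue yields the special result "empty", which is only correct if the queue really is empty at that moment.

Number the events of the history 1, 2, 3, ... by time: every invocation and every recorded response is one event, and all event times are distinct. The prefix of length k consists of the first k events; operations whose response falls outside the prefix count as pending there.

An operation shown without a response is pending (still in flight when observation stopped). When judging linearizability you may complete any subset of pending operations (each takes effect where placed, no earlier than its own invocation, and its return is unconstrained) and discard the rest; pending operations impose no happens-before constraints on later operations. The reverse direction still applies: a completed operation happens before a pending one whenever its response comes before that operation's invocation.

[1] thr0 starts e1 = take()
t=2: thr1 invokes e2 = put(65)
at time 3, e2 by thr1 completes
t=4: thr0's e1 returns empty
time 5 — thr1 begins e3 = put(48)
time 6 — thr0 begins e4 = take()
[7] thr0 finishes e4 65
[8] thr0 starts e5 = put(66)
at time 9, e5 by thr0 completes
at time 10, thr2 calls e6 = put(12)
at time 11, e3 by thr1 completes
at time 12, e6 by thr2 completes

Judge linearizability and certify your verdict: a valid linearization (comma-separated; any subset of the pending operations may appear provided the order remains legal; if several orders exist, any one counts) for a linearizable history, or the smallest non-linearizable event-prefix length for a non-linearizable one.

linearizable — witness: e1, e2, e3, e4, e5, e6

step 1: e1 take() → empty — queue <>
step 2: e2 put(65) — queue <65>
step 3: e3 put(48) — queue <65,48>
step 4: e4 take() → 65 — queue <48>
step 5: e5 put(66) — queue <48,66>
step 6: e6 put(12) — queue <48,66,12>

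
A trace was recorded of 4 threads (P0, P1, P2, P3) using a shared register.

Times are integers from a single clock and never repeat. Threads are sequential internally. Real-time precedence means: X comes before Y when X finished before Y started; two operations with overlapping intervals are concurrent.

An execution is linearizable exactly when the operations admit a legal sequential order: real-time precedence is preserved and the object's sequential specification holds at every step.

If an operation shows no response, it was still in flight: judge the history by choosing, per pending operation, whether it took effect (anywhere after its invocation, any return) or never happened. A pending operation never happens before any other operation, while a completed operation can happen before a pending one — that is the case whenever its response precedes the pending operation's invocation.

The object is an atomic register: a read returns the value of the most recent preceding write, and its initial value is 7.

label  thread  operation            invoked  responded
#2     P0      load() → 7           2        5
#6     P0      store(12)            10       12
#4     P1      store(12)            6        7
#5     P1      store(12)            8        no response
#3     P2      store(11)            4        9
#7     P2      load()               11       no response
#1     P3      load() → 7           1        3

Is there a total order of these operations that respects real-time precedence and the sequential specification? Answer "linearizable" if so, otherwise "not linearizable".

one valid linearization: #1, #2, #3, #4, #5, #6
after step 1 (#1 load() → 7): value 7
after step 2 (#2 load() → 7): value 7
after step 3 (#3 store(11)): value 11
after step 4 (#4 store(12)): value 12
after step 5 (#5 store(12) (pending, included)): value 12
after step 6 (#6 store(12)): value 12

linearizable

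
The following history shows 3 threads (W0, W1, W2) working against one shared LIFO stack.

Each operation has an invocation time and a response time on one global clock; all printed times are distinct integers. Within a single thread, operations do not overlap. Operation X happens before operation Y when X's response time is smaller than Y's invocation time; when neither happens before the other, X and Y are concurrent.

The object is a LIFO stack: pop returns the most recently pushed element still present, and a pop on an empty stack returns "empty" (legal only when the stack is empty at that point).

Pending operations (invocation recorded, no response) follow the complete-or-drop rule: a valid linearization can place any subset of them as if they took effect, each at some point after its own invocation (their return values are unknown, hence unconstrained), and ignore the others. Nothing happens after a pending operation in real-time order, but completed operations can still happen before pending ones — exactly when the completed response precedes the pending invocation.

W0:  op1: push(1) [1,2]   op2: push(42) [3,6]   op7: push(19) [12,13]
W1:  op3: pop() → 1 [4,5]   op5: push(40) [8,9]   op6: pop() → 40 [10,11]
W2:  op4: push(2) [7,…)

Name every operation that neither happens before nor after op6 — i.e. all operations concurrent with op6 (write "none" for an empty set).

op4

op6 runs from 10 to 11; window-overlapping ops are concurrent
op1 [1,2]: before
op2 [3,6]: before
op3 [4,5]: before
op4 [7,…): concurrent
op5 [8,9]: before
op7 [12,13]: after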